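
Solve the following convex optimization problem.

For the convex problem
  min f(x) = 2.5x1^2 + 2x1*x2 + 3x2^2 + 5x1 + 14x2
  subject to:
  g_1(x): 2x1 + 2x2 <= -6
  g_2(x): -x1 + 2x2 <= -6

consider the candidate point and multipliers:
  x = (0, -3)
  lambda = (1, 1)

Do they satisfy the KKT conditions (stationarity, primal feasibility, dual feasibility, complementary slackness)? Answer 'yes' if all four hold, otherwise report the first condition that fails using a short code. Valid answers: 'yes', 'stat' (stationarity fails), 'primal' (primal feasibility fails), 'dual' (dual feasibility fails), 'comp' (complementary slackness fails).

Gradient of f: grad f(x) = Q x + c = (-1, -4)
Constraint values g_i(x) = a_i^T x - b_i:
  g_1((0, -3)) = 0
  g_2((0, -3)) = 0
Stationarity residual: grad f(x) + sum_i lambda_i a_i = (0, 0)
  -> stationarity OK
Primal feasibility (all g_i <= 0): OK
Dual feasibility (all lambda_i >= 0): OK
Complementary slackness (lambda_i * g_i(x) = 0 for all i): OK

Verdict: yes, KKT holds.

yes


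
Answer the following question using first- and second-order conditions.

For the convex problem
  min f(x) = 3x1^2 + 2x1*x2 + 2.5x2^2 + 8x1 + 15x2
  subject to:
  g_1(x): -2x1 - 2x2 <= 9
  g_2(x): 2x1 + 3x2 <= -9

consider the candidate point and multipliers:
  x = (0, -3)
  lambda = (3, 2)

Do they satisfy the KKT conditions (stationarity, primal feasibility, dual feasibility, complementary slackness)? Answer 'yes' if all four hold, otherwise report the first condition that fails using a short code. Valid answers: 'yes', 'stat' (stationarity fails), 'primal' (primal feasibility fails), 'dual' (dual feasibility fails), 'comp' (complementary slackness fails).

Gradient of f: grad f(x) = Q x + c = (2, 0)
Constraint values g_i(x) = a_i^T x - b_i:
  g_1((0, -3)) = -3
  g_2((0, -3)) = 0
Stationarity residual: grad f(x) + sum_i lambda_i a_i = (0, 0)
  -> stationarity OK
Primal feasibility (all g_i <= 0): OK
Dual feasibility (all lambda_i >= 0): OK
Complementary slackness (lambda_i * g_i(x) = 0 for all i): FAILS

Verdict: the first failing condition is complementary_slackness -> comp.

comp


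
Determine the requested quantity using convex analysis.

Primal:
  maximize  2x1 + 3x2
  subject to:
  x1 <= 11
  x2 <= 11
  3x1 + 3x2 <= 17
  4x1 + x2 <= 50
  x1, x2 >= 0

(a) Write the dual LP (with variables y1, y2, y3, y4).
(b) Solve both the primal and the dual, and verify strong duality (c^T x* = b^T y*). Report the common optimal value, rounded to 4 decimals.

The standard primal-dual pair for 'max c^T x s.t. A x <= b, x >= 0' is:
  Dual:  min b^T y  s.t.  A^T y >= c,  y >= 0.

So the dual LP is:
  minimize  11y1 + 11y2 + 17y3 + 50y4
  subject to:
    y1 + 3y3 + 4y4 >= 2
    y2 + 3y3 + y4 >= 3
    y1, y2, y3, y4 >= 0

Solving the primal: x* = (0, 5.6667).
  primal value c^T x* = 17.
Solving the dual: y* = (0, 0, 1, 0).
  dual value b^T y* = 17.
Strong duality: c^T x* = b^T y*. Confirmed.

17


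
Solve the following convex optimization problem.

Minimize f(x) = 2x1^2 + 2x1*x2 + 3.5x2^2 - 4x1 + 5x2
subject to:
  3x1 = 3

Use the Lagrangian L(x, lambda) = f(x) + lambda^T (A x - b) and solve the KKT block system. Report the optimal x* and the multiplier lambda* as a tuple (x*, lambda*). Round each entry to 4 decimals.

Form the Lagrangian:
  L(x, lambda) = (1/2) x^T Q x + c^T x + lambda^T (A x - b)
Stationarity (grad_x L = 0): Q x + c + A^T lambda = 0.
Primal feasibility: A x = b.

This gives the KKT block system:
  [ Q   A^T ] [ x     ]   [-c ]
  [ A    0  ] [ lambda ] = [ b ]

Solving the linear system:
  x*      = (1, -1)
  lambda* = (0.6667)
  f(x*)   = -5.5

x* = (1, -1), lambda* = (0.6667)


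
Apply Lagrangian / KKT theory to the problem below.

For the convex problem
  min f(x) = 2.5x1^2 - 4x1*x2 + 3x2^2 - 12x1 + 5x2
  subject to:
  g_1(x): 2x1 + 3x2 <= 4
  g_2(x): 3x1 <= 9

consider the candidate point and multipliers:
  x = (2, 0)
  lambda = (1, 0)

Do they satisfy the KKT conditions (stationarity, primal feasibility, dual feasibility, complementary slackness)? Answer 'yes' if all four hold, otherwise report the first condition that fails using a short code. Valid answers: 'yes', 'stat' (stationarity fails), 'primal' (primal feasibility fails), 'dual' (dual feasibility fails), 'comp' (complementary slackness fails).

Gradient of f: grad f(x) = Q x + c = (-2, -3)
Constraint values g_i(x) = a_i^T x - b_i:
  g_1((2, 0)) = 0
  g_2((2, 0)) = -3
Stationarity residual: grad f(x) + sum_i lambda_i a_i = (0, 0)
  -> stationarity OK
Primal feasibility (all g_i <= 0): OK
Dual feasibility (all lambda_i >= 0): OK
Complementary slackness (lambda_i * g_i(x) = 0 for all i): OK

Verdict: yes, KKT holds.

yes


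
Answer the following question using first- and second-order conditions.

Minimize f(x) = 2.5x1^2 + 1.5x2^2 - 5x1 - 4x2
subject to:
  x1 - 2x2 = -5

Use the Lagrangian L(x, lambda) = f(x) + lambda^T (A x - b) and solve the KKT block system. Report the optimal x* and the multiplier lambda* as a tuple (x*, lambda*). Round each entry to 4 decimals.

Form the Lagrangian:
  L(x, lambda) = (1/2) x^T Q x + c^T x + lambda^T (A x - b)
Stationarity (grad_x L = 0): Q x + c + A^T lambda = 0.
Primal feasibility: A x = b.

This gives the KKT block system:
  [ Q   A^T ] [ x     ]   [-c ]
  [ A    0  ] [ lambda ] = [ b ]

Solving the linear system:
  x*      = (0.5652, 2.7826)
  lambda* = (2.1739)
  f(x*)   = -1.5435

x* = (0.5652, 2.7826), lambda* = (2.1739)


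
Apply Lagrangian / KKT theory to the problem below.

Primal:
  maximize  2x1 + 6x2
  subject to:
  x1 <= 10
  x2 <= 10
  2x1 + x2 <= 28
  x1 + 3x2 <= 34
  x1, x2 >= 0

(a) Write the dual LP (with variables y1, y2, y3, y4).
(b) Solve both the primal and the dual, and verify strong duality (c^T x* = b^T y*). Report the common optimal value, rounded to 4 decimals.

The standard primal-dual pair for 'max c^T x s.t. A x <= b, x >= 0' is:
  Dual:  min b^T y  s.t.  A^T y >= c,  y >= 0.

So the dual LP is:
  minimize  10y1 + 10y2 + 28y3 + 34y4
  subject to:
    y1 + 2y3 + y4 >= 2
    y2 + y3 + 3y4 >= 6
    y1, y2, y3, y4 >= 0

Solving the primal: x* = (10, 8).
  primal value c^T x* = 68.
Solving the dual: y* = (0, 0, 0, 2).
  dual value b^T y* = 68.
Strong duality: c^T x* = b^T y*. Confirmed.

68


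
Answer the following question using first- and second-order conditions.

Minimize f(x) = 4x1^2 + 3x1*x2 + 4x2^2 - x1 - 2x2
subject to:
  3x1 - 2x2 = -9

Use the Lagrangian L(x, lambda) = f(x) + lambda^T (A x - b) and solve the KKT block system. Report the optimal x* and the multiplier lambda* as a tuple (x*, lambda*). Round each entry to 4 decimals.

Form the Lagrangian:
  L(x, lambda) = (1/2) x^T Q x + c^T x + lambda^T (A x - b)
Stationarity (grad_x L = 0): Q x + c + A^T lambda = 0.
Primal feasibility: A x = b.

This gives the KKT block system:
  [ Q   A^T ] [ x     ]   [-c ]
  [ A    0  ] [ lambda ] = [ b ]

Solving the linear system:
  x*      = (-1.8143, 1.7786)
  lambda* = (3.3929)
  f(x*)   = 14.3964

x* = (-1.8143, 1.7786), lambda* = (3.3929)


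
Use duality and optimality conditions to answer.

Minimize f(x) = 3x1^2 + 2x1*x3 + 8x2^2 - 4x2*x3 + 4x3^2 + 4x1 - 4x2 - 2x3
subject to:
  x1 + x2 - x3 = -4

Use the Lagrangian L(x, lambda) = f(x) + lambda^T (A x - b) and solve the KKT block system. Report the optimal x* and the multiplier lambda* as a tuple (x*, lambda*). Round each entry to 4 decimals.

Form the Lagrangian:
  L(x, lambda) = (1/2) x^T Q x + c^T x + lambda^T (A x - b)
Stationarity (grad_x L = 0): Q x + c + A^T lambda = 0.
Primal feasibility: A x = b.

This gives the KKT block system:
  [ Q   A^T ] [ x     ]   [-c ]
  [ A    0  ] [ lambda ] = [ b ]

Solving the linear system:
  x*      = (-2.4286, 0.2857, 1.8571)
  lambda* = (6.8571)
  f(x*)   = 6.4286

x* = (-2.4286, 0.2857, 1.8571), lambda* = (6.8571)


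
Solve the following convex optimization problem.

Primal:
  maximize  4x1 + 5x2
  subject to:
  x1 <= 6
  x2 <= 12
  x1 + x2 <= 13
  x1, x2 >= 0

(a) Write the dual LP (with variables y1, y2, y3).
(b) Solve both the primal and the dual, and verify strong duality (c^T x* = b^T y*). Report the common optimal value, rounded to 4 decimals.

The standard primal-dual pair for 'max c^T x s.t. A x <= b, x >= 0' is:
  Dual:  min b^T y  s.t.  A^T y >= c,  y >= 0.

So the dual LP is:
  minimize  6y1 + 12y2 + 13y3
  subject to:
    y1 + y3 >= 4
    y2 + y3 >= 5
    y1, y2, y3 >= 0

Solving the primal: x* = (1, 12).
  primal value c^T x* = 64.
Solving the dual: y* = (0, 1, 4).
  dual value b^T y* = 64.
Strong duality: c^T x* = b^T y*. Confirmed.

64


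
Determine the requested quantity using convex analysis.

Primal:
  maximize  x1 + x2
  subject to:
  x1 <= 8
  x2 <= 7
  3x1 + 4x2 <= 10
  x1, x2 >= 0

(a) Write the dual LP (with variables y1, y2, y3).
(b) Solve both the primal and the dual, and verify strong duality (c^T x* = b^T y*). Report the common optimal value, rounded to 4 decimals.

The standard primal-dual pair for 'max c^T x s.t. A x <= b, x >= 0' is:
  Dual:  min b^T y  s.t.  A^T y >= c,  y >= 0.

So the dual LP is:
  minimize  8y1 + 7y2 + 10y3
  subject to:
    y1 + 3y3 >= 1
    y2 + 4y3 >= 1
    y1, y2, y3 >= 0

Solving the primal: x* = (3.3333, 0).
  primal value c^T x* = 3.3333.
Solving the dual: y* = (0, 0, 0.3333).
  dual value b^T y* = 3.3333.
Strong duality: c^T x* = b^T y*. Confirmed.

3.3333


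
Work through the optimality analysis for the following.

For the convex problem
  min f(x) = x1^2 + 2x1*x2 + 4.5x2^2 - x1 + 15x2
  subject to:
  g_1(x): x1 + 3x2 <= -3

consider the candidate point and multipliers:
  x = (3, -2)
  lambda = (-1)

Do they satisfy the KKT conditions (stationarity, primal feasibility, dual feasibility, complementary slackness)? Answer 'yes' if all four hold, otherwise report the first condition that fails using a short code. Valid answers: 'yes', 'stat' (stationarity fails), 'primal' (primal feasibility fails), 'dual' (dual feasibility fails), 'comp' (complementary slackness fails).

Gradient of f: grad f(x) = Q x + c = (1, 3)
Constraint values g_i(x) = a_i^T x - b_i:
  g_1((3, -2)) = 0
Stationarity residual: grad f(x) + sum_i lambda_i a_i = (0, 0)
  -> stationarity OK
Primal feasibility (all g_i <= 0): OK
Dual feasibility (all lambda_i >= 0): FAILS
Complementary slackness (lambda_i * g_i(x) = 0 for all i): OK

Verdict: the first failing condition is dual_feasibility -> dual.

dual


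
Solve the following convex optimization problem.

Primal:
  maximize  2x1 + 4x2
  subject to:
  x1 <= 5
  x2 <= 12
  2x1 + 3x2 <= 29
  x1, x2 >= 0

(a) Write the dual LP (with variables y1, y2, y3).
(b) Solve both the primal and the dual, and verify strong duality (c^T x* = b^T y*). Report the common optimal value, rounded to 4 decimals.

The standard primal-dual pair for 'max c^T x s.t. A x <= b, x >= 0' is:
  Dual:  min b^T y  s.t.  A^T y >= c,  y >= 0.

So the dual LP is:
  minimize  5y1 + 12y2 + 29y3
  subject to:
    y1 + 2y3 >= 2
    y2 + 3y3 >= 4
    y1, y2, y3 >= 0

Solving the primal: x* = (0, 9.6667).
  primal value c^T x* = 38.6667.
Solving the dual: y* = (0, 0, 1.3333).
  dual value b^T y* = 38.6667.
Strong duality: c^T x* = b^T y*. Confirmed.

38.6667


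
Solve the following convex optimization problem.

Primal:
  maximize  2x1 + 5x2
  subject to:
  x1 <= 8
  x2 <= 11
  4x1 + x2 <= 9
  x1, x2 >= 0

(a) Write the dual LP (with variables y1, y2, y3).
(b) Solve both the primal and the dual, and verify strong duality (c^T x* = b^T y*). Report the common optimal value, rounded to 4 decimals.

The standard primal-dual pair for 'max c^T x s.t. A x <= b, x >= 0' is:
  Dual:  min b^T y  s.t.  A^T y >= c,  y >= 0.

So the dual LP is:
  minimize  8y1 + 11y2 + 9y3
  subject to:
    y1 + 4y3 >= 2
    y2 + y3 >= 5
    y1, y2, y3 >= 0

Solving the primal: x* = (0, 9).
  primal value c^T x* = 45.
Solving the dual: y* = (0, 0, 5).
  dual value b^T y* = 45.
Strong duality: c^T x* = b^T y*. Confirmed.

45


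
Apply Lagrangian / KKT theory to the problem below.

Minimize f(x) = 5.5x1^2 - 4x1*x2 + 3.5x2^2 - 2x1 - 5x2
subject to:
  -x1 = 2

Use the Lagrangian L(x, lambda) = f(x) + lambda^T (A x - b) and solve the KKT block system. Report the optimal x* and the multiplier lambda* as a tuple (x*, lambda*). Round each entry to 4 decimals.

Form the Lagrangian:
  L(x, lambda) = (1/2) x^T Q x + c^T x + lambda^T (A x - b)
Stationarity (grad_x L = 0): Q x + c + A^T lambda = 0.
Primal feasibility: A x = b.

This gives the KKT block system:
  [ Q   A^T ] [ x     ]   [-c ]
  [ A    0  ] [ lambda ] = [ b ]

Solving the linear system:
  x*      = (-2, -0.4286)
  lambda* = (-22.2857)
  f(x*)   = 25.3571

x* = (-2, -0.4286), lambda* = (-22.2857)


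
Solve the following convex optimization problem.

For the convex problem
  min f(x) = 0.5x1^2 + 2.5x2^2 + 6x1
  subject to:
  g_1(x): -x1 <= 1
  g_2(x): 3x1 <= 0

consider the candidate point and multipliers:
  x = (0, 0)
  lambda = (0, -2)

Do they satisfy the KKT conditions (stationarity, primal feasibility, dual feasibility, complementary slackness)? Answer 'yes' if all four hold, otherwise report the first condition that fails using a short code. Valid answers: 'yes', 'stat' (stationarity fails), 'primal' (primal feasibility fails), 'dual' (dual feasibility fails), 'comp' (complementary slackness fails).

Gradient of f: grad f(x) = Q x + c = (6, 0)
Constraint values g_i(x) = a_i^T x - b_i:
  g_1((0, 0)) = -1
  g_2((0, 0)) = 0
Stationarity residual: grad f(x) + sum_i lambda_i a_i = (0, 0)
  -> stationarity OK
Primal feasibility (all g_i <= 0): OK
Dual feasibility (all lambda_i >= 0): FAILS
Complementary slackness (lambda_i * g_i(x) = 0 for all i): OK

Verdict: the first failing condition is dual_feasibility -> dual.

dual


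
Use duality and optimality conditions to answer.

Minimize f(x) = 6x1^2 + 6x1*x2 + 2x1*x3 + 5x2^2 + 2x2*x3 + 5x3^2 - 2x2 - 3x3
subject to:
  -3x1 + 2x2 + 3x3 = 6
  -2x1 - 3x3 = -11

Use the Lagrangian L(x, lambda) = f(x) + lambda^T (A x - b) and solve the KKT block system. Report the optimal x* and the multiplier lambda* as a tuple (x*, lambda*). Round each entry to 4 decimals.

Form the Lagrangian:
  L(x, lambda) = (1/2) x^T Q x + c^T x + lambda^T (A x - b)
Stationarity (grad_x L = 0): Q x + c + A^T lambda = 0.
Primal feasibility: A x = b.

This gives the KKT block system:
  [ Q   A^T ] [ x     ]   [-c ]
  [ A    0  ] [ lambda ] = [ b ]

Solving the linear system:
  x*      = (0.7624, -0.594, 3.1584)
  lambda* = (-1.4757, 8.1645)
  f(x*)   = 45.1885

x* = (0.7624, -0.594, 3.1584), lambda* = (-1.4757, 8.1645)


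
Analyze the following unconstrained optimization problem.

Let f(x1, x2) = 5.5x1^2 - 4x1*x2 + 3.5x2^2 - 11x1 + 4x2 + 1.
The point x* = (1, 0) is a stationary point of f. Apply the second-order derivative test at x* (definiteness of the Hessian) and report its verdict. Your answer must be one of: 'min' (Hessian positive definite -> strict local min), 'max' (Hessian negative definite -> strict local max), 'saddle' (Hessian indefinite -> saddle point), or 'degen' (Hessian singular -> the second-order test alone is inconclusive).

Compute the Hessian H = grad^2 f:
  H = [[11, -4], [-4, 7]]
Verify stationarity: grad f(x*) = H x* + g = (0, 0).
Eigenvalues of H: 4.5279, 13.4721.
Both eigenvalues > 0, so H is positive definite -> x* is a strict local min.

min


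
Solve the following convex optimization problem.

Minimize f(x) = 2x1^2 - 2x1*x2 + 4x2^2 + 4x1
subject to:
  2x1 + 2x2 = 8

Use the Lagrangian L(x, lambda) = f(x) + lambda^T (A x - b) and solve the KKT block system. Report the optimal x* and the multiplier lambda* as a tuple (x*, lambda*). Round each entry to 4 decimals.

Form the Lagrangian:
  L(x, lambda) = (1/2) x^T Q x + c^T x + lambda^T (A x - b)
Stationarity (grad_x L = 0): Q x + c + A^T lambda = 0.
Primal feasibility: A x = b.

This gives the KKT block system:
  [ Q   A^T ] [ x     ]   [-c ]
  [ A    0  ] [ lambda ] = [ b ]

Solving the linear system:
  x*      = (2.25, 1.75)
  lambda* = (-4.75)
  f(x*)   = 23.5

x* = (2.25, 1.75), lambda* = (-4.75)


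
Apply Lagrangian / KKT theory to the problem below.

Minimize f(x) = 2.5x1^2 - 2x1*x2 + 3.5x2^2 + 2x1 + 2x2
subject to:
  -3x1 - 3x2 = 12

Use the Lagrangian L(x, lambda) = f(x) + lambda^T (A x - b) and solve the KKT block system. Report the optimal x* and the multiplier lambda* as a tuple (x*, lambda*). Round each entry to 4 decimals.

Form the Lagrangian:
  L(x, lambda) = (1/2) x^T Q x + c^T x + lambda^T (A x - b)
Stationarity (grad_x L = 0): Q x + c + A^T lambda = 0.
Primal feasibility: A x = b.

This gives the KKT block system:
  [ Q   A^T ] [ x     ]   [-c ]
  [ A    0  ] [ lambda ] = [ b ]

Solving the linear system:
  x*      = (-2.25, -1.75)
  lambda* = (-1.9167)
  f(x*)   = 7.5

x* = (-2.25, -1.75), lambda* = (-1.9167)


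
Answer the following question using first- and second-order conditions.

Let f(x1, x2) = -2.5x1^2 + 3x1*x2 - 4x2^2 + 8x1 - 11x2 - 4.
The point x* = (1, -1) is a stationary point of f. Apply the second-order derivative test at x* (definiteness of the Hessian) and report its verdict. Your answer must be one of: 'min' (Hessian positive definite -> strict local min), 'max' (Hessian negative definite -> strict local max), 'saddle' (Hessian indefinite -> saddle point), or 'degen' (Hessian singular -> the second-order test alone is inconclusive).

Compute the Hessian H = grad^2 f:
  H = [[-5, 3], [3, -8]]
Verify stationarity: grad f(x*) = H x* + g = (0, 0).
Eigenvalues of H: -9.8541, -3.1459.
Both eigenvalues < 0, so H is negative definite -> x* is a strict local max.

max


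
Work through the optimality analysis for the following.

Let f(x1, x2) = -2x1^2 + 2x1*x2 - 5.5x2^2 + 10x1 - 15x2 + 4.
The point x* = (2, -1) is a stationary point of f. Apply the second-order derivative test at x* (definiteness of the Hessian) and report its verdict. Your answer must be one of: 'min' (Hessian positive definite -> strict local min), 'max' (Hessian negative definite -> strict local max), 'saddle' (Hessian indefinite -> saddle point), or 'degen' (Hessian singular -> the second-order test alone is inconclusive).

Compute the Hessian H = grad^2 f:
  H = [[-4, 2], [2, -11]]
Verify stationarity: grad f(x*) = H x* + g = (0, 0).
Eigenvalues of H: -11.5311, -3.4689.
Both eigenvalues < 0, so H is negative definite -> x* is a strict local max.

max


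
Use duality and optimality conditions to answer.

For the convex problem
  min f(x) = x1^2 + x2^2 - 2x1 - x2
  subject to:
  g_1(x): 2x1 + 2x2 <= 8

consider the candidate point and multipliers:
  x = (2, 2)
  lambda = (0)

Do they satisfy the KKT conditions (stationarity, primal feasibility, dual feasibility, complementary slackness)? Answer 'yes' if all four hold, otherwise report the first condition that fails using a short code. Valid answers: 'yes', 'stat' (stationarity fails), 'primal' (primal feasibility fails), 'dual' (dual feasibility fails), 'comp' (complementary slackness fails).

Gradient of f: grad f(x) = Q x + c = (2, 3)
Constraint values g_i(x) = a_i^T x - b_i:
  g_1((2, 2)) = 0
Stationarity residual: grad f(x) + sum_i lambda_i a_i = (2, 3)
  -> stationarity FAILS
Primal feasibility (all g_i <= 0): OK
Dual feasibility (all lambda_i >= 0): OK
Complementary slackness (lambda_i * g_i(x) = 0 for all i): OK

Verdict: the first failing condition is stationarity -> stat.

stat


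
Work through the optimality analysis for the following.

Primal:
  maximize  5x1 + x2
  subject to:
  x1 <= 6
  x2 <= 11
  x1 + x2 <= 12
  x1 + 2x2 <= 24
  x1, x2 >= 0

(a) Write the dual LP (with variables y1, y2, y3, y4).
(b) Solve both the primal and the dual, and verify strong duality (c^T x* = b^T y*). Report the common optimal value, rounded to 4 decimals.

The standard primal-dual pair for 'max c^T x s.t. A x <= b, x >= 0' is:
  Dual:  min b^T y  s.t.  A^T y >= c,  y >= 0.

So the dual LP is:
  minimize  6y1 + 11y2 + 12y3 + 24y4
  subject to:
    y1 + y3 + y4 >= 5
    y2 + y3 + 2y4 >= 1
    y1, y2, y3, y4 >= 0

Solving the primal: x* = (6, 6).
  primal value c^T x* = 36.
Solving the dual: y* = (4, 0, 1, 0).
  dual value b^T y* = 36.
Strong duality: c^T x* = b^T y*. Confirmed.

36


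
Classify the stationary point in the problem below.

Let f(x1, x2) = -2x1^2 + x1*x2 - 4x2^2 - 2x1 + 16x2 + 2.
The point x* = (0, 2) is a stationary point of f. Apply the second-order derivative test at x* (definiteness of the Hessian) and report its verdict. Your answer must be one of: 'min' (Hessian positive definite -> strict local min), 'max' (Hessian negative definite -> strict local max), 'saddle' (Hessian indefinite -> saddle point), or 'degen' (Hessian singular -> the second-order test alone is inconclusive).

Compute the Hessian H = grad^2 f:
  H = [[-4, 1], [1, -8]]
Verify stationarity: grad f(x*) = H x* + g = (0, 0).
Eigenvalues of H: -8.2361, -3.7639.
Both eigenvalues < 0, so H is negative definite -> x* is a strict local max.

max


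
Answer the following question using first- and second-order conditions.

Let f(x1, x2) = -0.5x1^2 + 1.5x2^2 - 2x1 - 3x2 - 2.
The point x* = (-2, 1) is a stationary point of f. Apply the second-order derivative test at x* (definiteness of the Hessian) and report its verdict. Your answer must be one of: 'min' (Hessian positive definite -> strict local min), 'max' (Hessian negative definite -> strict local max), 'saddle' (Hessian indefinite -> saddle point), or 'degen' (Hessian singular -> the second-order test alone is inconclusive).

Compute the Hessian H = grad^2 f:
  H = [[-1, 0], [0, 3]]
Verify stationarity: grad f(x*) = H x* + g = (0, 0).
Eigenvalues of H: -1, 3.
Eigenvalues have mixed signs, so H is indefinite -> x* is a saddle point.

saddle


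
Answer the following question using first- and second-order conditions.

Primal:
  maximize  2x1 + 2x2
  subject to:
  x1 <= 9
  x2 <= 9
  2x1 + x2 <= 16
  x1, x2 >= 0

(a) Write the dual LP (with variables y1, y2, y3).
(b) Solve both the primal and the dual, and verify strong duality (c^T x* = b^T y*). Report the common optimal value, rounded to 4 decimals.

The standard primal-dual pair for 'max c^T x s.t. A x <= b, x >= 0' is:
  Dual:  min b^T y  s.t.  A^T y >= c,  y >= 0.

So the dual LP is:
  minimize  9y1 + 9y2 + 16y3
  subject to:
    y1 + 2y3 >= 2
    y2 + y3 >= 2
    y1, y2, y3 >= 0

Solving the primal: x* = (3.5, 9).
  primal value c^T x* = 25.
Solving the dual: y* = (0, 1, 1).
  dual value b^T y* = 25.
Strong duality: c^T x* = b^T y*. Confirmed.

25


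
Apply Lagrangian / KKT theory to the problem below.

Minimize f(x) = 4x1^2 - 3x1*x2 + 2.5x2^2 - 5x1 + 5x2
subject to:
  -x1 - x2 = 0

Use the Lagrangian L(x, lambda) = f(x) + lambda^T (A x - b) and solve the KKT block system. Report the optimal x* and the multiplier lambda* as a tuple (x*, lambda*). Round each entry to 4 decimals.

Form the Lagrangian:
  L(x, lambda) = (1/2) x^T Q x + c^T x + lambda^T (A x - b)
Stationarity (grad_x L = 0): Q x + c + A^T lambda = 0.
Primal feasibility: A x = b.

This gives the KKT block system:
  [ Q   A^T ] [ x     ]   [-c ]
  [ A    0  ] [ lambda ] = [ b ]

Solving the linear system:
  x*      = (0.5263, -0.5263)
  lambda* = (0.7895)
  f(x*)   = -2.6316

x* = (0.5263, -0.5263), lambda* = (0.7895)


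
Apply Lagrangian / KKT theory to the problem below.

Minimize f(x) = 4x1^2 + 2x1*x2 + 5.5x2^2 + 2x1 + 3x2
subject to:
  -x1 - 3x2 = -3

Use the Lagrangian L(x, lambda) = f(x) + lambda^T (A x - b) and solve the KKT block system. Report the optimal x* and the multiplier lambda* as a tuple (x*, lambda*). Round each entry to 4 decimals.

Form the Lagrangian:
  L(x, lambda) = (1/2) x^T Q x + c^T x + lambda^T (A x - b)
Stationarity (grad_x L = 0): Q x + c + A^T lambda = 0.
Primal feasibility: A x = b.

This gives the KKT block system:
  [ Q   A^T ] [ x     ]   [-c ]
  [ A    0  ] [ lambda ] = [ b ]

Solving the linear system:
  x*      = (0.0845, 0.9718)
  lambda* = (4.6197)
  f(x*)   = 8.4718

x* = (0.0845, 0.9718), lambda* = (4.6197)


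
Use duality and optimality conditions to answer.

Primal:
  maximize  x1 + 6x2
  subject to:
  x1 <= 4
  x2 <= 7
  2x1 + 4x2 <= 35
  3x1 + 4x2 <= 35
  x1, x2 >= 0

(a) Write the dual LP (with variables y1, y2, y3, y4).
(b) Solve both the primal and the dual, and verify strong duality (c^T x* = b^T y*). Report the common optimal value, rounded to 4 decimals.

The standard primal-dual pair for 'max c^T x s.t. A x <= b, x >= 0' is:
  Dual:  min b^T y  s.t.  A^T y >= c,  y >= 0.

So the dual LP is:
  minimize  4y1 + 7y2 + 35y3 + 35y4
  subject to:
    y1 + 2y3 + 3y4 >= 1
    y2 + 4y3 + 4y4 >= 6
    y1, y2, y3, y4 >= 0

Solving the primal: x* = (2.3333, 7).
  primal value c^T x* = 44.3333.
Solving the dual: y* = (0, 4.6667, 0, 0.3333).
  dual value b^T y* = 44.3333.
Strong duality: c^T x* = b^T y*. Confirmed.

44.3333


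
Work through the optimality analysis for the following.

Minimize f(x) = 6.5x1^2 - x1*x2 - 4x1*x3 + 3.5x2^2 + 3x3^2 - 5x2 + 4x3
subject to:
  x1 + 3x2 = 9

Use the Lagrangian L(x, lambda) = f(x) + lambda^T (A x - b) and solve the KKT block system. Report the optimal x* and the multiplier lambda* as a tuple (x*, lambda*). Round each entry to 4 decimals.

Form the Lagrangian:
  L(x, lambda) = (1/2) x^T Q x + c^T x + lambda^T (A x - b)
Stationarity (grad_x L = 0): Q x + c + A^T lambda = 0.
Primal feasibility: A x = b.

This gives the KKT block system:
  [ Q   A^T ] [ x     ]   [-c ]
  [ A    0  ] [ lambda ] = [ b ]

Solving the linear system:
  x*      = (0.4811, 2.8396, -0.3459)
  lambda* = (-4.7987)
  f(x*)   = 13.8035

x* = (0.4811, 2.8396, -0.3459), lambda* = (-4.7987)


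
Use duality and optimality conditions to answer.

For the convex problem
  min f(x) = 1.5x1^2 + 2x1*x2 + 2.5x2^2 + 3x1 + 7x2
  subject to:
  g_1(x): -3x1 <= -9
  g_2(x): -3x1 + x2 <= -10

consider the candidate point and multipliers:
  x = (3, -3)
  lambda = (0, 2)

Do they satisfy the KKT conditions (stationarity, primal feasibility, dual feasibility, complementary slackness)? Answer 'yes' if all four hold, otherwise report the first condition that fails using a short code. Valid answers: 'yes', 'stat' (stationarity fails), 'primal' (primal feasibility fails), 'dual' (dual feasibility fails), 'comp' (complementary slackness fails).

Gradient of f: grad f(x) = Q x + c = (6, -2)
Constraint values g_i(x) = a_i^T x - b_i:
  g_1((3, -3)) = 0
  g_2((3, -3)) = -2
Stationarity residual: grad f(x) + sum_i lambda_i a_i = (0, 0)
  -> stationarity OK
Primal feasibility (all g_i <= 0): OK
Dual feasibility (all lambda_i >= 0): OK
Complementary slackness (lambda_i * g_i(x) = 0 for all i): FAILS

Verdict: the first failing condition is complementary_slackness -> comp.

comp


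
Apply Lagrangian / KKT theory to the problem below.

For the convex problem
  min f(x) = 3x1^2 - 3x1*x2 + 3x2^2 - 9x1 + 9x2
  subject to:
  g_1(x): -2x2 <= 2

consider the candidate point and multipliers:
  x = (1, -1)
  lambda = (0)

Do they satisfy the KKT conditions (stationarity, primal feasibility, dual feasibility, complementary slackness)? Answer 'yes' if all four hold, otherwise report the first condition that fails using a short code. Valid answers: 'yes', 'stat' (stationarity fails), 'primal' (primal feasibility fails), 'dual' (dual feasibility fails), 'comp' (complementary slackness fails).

Gradient of f: grad f(x) = Q x + c = (0, 0)
Constraint values g_i(x) = a_i^T x - b_i:
  g_1((1, -1)) = 0
Stationarity residual: grad f(x) + sum_i lambda_i a_i = (0, 0)
  -> stationarity OK
Primal feasibility (all g_i <= 0): OK
Dual feasibility (all lambda_i >= 0): OK
Complementary slackness (lambda_i * g_i(x) = 0 for all i): OK

Verdict: yes, KKT holds.

yes


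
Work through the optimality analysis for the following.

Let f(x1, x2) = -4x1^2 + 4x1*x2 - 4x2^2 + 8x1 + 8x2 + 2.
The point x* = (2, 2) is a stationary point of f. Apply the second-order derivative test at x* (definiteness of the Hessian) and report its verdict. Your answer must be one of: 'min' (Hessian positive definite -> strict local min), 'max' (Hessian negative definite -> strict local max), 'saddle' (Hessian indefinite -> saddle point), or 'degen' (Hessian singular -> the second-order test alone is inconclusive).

Compute the Hessian H = grad^2 f:
  H = [[-8, 4], [4, -8]]
Verify stationarity: grad f(x*) = H x* + g = (0, 0).
Eigenvalues of H: -12, -4.
Both eigenvalues < 0, so H is negative definite -> x* is a strict local max.

max


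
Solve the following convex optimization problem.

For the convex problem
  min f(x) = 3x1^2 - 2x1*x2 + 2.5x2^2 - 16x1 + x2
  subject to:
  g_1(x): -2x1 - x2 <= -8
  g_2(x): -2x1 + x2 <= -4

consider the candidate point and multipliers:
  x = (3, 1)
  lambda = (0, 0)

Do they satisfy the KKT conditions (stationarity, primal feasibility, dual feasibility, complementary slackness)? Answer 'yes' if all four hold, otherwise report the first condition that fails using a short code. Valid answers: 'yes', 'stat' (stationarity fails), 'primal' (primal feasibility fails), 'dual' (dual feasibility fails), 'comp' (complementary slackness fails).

Gradient of f: grad f(x) = Q x + c = (0, 0)
Constraint values g_i(x) = a_i^T x - b_i:
  g_1((3, 1)) = 1
  g_2((3, 1)) = -1
Stationarity residual: grad f(x) + sum_i lambda_i a_i = (0, 0)
  -> stationarity OK
Primal feasibility (all g_i <= 0): FAILS
Dual feasibility (all lambda_i >= 0): OK
Complementary slackness (lambda_i * g_i(x) = 0 for all i): OK

Verdict: the first failing condition is primal_feasibility -> primal.

primal


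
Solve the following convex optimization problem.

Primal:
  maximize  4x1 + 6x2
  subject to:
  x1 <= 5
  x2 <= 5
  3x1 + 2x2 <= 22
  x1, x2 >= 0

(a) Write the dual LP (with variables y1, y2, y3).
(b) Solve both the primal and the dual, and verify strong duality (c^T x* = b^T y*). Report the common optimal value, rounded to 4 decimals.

The standard primal-dual pair for 'max c^T x s.t. A x <= b, x >= 0' is:
  Dual:  min b^T y  s.t.  A^T y >= c,  y >= 0.

So the dual LP is:
  minimize  5y1 + 5y2 + 22y3
  subject to:
    y1 + 3y3 >= 4
    y2 + 2y3 >= 6
    y1, y2, y3 >= 0

Solving the primal: x* = (4, 5).
  primal value c^T x* = 46.
Solving the dual: y* = (0, 3.3333, 1.3333).
  dual value b^T y* = 46.
Strong duality: c^T x* = b^T y*. Confirmed.

46


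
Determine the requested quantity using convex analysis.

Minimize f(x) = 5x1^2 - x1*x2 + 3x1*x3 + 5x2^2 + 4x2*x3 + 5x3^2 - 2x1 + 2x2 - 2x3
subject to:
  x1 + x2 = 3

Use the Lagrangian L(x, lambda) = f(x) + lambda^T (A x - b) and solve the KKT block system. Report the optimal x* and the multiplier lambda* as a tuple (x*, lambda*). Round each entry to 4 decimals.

Form the Lagrangian:
  L(x, lambda) = (1/2) x^T Q x + c^T x + lambda^T (A x - b)
Stationarity (grad_x L = 0): Q x + c + A^T lambda = 0.
Primal feasibility: A x = b.

This gives the KKT block system:
  [ Q   A^T ] [ x     ]   [-c ]
  [ A    0  ] [ lambda ] = [ b ]

Solving the linear system:
  x*      = (1.6438, 1.3562, -0.8356)
  lambda* = (-10.5753)
  f(x*)   = 16.411

x* = (1.6438, 1.3562, -0.8356), lambda* = (-10.5753)


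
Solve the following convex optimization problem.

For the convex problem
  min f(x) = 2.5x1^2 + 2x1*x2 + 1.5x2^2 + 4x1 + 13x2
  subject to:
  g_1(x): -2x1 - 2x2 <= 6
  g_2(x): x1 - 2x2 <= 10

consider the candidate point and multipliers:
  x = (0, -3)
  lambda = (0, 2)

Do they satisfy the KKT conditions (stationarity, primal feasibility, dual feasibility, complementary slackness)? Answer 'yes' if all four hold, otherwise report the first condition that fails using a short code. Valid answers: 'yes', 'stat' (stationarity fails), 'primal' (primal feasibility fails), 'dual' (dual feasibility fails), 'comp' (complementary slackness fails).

Gradient of f: grad f(x) = Q x + c = (-2, 4)
Constraint values g_i(x) = a_i^T x - b_i:
  g_1((0, -3)) = 0
  g_2((0, -3)) = -4
Stationarity residual: grad f(x) + sum_i lambda_i a_i = (0, 0)
  -> stationarity OK
Primal feasibility (all g_i <= 0): OK
Dual feasibility (all lambda_i >= 0): OK
Complementary slackness (lambda_i * g_i(x) = 0 for all i): FAILS

Verdict: the first failing condition is complementary_slackness -> comp.

comp


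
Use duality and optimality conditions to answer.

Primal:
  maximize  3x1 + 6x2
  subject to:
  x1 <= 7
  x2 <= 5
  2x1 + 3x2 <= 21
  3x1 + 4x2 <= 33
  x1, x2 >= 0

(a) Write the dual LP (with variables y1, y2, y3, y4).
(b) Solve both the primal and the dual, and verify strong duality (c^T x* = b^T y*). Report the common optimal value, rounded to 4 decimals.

The standard primal-dual pair for 'max c^T x s.t. A x <= b, x >= 0' is:
  Dual:  min b^T y  s.t.  A^T y >= c,  y >= 0.

So the dual LP is:
  minimize  7y1 + 5y2 + 21y3 + 33y4
  subject to:
    y1 + 2y3 + 3y4 >= 3
    y2 + 3y3 + 4y4 >= 6
    y1, y2, y3, y4 >= 0

Solving the primal: x* = (3, 5).
  primal value c^T x* = 39.
Solving the dual: y* = (0, 1.5, 1.5, 0).
  dual value b^T y* = 39.
Strong duality: c^T x* = b^T y*. Confirmed.

39


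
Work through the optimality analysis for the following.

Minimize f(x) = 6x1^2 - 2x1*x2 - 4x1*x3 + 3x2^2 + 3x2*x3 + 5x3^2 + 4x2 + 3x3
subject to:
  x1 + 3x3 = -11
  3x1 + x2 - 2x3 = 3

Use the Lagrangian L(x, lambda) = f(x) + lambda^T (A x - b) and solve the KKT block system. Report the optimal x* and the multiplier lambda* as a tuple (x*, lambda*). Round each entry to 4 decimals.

Form the Lagrangian:
  L(x, lambda) = (1/2) x^T Q x + c^T x + lambda^T (A x - b)
Stationarity (grad_x L = 0): Q x + c + A^T lambda = 0.
Primal feasibility: A x = b.

This gives the KKT block system:
  [ Q   A^T ] [ x     ]   [-c ]
  [ A    0  ] [ lambda ] = [ b ]

Solving the linear system:
  x*      = (-1.3499, 0.6163, -3.2167)
  lambda* = (6.8077, -0.7477)
  f(x*)   = 34.9714

x* = (-1.3499, 0.6163, -3.2167), lambda* = (6.8077, -0.7477)


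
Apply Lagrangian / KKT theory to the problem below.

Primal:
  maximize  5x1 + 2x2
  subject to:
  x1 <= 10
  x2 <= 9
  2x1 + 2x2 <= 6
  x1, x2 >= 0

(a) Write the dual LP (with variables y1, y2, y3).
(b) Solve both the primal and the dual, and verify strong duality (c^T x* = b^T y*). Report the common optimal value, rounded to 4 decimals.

The standard primal-dual pair for 'max c^T x s.t. A x <= b, x >= 0' is:
  Dual:  min b^T y  s.t.  A^T y >= c,  y >= 0.

So the dual LP is:
  minimize  10y1 + 9y2 + 6y3
  subject to:
    y1 + 2y3 >= 5
    y2 + 2y3 >= 2
    y1, y2, y3 >= 0

Solving the primal: x* = (3, 0).
  primal value c^T x* = 15.
Solving the dual: y* = (0, 0, 2.5).
  dual value b^T y* = 15.
Strong duality: c^T x* = b^T y*. Confirmed.

15


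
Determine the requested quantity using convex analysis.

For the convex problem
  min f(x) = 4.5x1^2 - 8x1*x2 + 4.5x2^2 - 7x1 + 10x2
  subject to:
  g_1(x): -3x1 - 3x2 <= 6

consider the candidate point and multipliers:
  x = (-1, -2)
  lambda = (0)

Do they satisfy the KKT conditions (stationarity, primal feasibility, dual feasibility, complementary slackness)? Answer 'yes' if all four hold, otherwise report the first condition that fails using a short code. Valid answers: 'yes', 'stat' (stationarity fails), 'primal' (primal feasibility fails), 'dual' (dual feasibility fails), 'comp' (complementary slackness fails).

Gradient of f: grad f(x) = Q x + c = (0, 0)
Constraint values g_i(x) = a_i^T x - b_i:
  g_1((-1, -2)) = 3
Stationarity residual: grad f(x) + sum_i lambda_i a_i = (0, 0)
  -> stationarity OK
Primal feasibility (all g_i <= 0): FAILS
Dual feasibility (all lambda_i >= 0): OK
Complementary slackness (lambda_i * g_i(x) = 0 for all i): OK

Verdict: the first failing condition is primal_feasibility -> primal.

primal


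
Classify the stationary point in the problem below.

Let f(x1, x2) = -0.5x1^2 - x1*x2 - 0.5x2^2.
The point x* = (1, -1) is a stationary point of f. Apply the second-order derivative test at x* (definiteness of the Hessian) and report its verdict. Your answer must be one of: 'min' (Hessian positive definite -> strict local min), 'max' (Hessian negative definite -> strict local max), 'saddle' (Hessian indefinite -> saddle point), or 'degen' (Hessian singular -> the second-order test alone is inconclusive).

Compute the Hessian H = grad^2 f:
  H = [[-1, -1], [-1, -1]]
Verify stationarity: grad f(x*) = H x* + g = (0, 0).
Eigenvalues of H: -2, 0.
H has a zero eigenvalue (singular; negative semidefinite but not definite), so H is neither positive definite, negative definite, nor indefinite. The second-order test alone is inconclusive -> degen.
(Indeed, f is constant along the null direction of H through x*, so x* is not a strict local extremum.)

degen


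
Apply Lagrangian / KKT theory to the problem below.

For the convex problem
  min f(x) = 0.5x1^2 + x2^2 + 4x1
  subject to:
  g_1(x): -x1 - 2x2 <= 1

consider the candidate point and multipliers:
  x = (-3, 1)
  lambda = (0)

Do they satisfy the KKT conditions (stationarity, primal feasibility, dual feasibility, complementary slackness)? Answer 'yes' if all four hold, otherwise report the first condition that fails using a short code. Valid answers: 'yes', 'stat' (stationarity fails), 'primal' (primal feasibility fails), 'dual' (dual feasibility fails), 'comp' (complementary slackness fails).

Gradient of f: grad f(x) = Q x + c = (1, 2)
Constraint values g_i(x) = a_i^T x - b_i:
  g_1((-3, 1)) = 0
Stationarity residual: grad f(x) + sum_i lambda_i a_i = (1, 2)
  -> stationarity FAILS
Primal feasibility (all g_i <= 0): OK
Dual feasibility (all lambda_i >= 0): OK
Complementary slackness (lambda_i * g_i(x) = 0 for all i): OK

Verdict: the first failing condition is stationarity -> stat.

stat


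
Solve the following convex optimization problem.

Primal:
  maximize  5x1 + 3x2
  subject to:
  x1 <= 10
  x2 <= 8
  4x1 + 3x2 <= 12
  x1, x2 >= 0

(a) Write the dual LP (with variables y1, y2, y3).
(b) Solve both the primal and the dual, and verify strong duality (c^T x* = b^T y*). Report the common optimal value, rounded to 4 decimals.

The standard primal-dual pair for 'max c^T x s.t. A x <= b, x >= 0' is:
  Dual:  min b^T y  s.t.  A^T y >= c,  y >= 0.

So the dual LP is:
  minimize  10y1 + 8y2 + 12y3
  subject to:
    y1 + 4y3 >= 5
    y2 + 3y3 >= 3
    y1, y2, y3 >= 0

Solving the primal: x* = (3, 0).
  primal value c^T x* = 15.
Solving the dual: y* = (0, 0, 1.25).
  dual value b^T y* = 15.
Strong duality: c^T x* = b^T y*. Confirmed.

15


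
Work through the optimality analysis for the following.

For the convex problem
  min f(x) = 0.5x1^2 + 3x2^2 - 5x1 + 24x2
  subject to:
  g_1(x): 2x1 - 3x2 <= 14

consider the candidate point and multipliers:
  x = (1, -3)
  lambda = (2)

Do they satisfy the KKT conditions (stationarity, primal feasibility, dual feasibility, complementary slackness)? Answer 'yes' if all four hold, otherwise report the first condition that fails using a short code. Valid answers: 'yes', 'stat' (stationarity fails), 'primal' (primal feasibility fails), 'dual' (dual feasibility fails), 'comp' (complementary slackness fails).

Gradient of f: grad f(x) = Q x + c = (-4, 6)
Constraint values g_i(x) = a_i^T x - b_i:
  g_1((1, -3)) = -3
Stationarity residual: grad f(x) + sum_i lambda_i a_i = (0, 0)
  -> stationarity OK
Primal feasibility (all g_i <= 0): OK
Dual feasibility (all lambda_i >= 0): OK
Complementary slackness (lambda_i * g_i(x) = 0 for all i): FAILS

Verdict: the first failing condition is complementary_slackness -> comp.

comp


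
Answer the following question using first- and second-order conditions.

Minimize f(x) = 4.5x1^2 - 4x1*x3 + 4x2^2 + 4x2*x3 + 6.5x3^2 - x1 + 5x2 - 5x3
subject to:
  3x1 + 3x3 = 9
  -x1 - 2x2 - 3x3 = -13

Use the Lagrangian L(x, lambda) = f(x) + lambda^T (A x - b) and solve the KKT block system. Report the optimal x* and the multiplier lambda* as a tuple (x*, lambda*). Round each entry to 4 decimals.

Form the Lagrangian:
  L(x, lambda) = (1/2) x^T Q x + c^T x + lambda^T (A x - b)
Stationarity (grad_x L = 0): Q x + c + A^T lambda = 0.
Primal feasibility: A x = b.

This gives the KKT block system:
  [ Q   A^T ] [ x     ]   [-c ]
  [ A    0  ] [ lambda ] = [ b ]

Solving the linear system:
  x*      = (0.7333, 2.7333, 2.2667)
  lambda* = (7.1444, 17.9667)
  f(x*)   = 85.4333

x* = (0.7333, 2.7333, 2.2667), lambda* = (7.1444, 17.9667)


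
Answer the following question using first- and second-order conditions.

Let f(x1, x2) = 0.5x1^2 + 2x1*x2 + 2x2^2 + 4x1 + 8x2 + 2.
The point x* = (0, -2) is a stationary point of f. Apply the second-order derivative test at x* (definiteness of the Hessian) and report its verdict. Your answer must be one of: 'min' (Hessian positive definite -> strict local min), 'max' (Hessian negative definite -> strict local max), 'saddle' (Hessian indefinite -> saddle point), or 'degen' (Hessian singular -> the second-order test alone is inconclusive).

Compute the Hessian H = grad^2 f:
  H = [[1, 2], [2, 4]]
Verify stationarity: grad f(x*) = H x* + g = (0, 0).
Eigenvalues of H: 0, 5.
H has a zero eigenvalue (singular; positive semidefinite but not definite), so H is neither positive definite, negative definite, nor indefinite. The second-order test alone is inconclusive -> degen.
(Indeed, f is constant along the null direction of H through x*, so x* is not a strict local extremum.)

degen
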